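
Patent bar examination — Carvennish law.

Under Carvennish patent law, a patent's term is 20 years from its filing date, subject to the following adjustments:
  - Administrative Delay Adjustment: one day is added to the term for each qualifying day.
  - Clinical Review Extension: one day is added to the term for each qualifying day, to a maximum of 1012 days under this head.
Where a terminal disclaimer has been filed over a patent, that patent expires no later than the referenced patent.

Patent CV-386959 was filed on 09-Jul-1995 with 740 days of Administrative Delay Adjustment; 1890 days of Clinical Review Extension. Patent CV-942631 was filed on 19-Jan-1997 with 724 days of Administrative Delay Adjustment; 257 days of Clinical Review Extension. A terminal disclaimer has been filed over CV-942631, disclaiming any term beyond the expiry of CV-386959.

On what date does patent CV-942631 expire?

2019-09-27

Natural term of CV-942631:
  Base: filing + 20 years → 19 January 2017.
  Administrative Delay Adjustment: +724 days → 13 January 2019.
  Clinical Review Extension: 257 days (within the 1012-day cap) → +257 days → 27 September 2019.
Expiry of referenced patent CV-386959:
  Base: filing + 20 years → 9 July 2015.
  Administrative Delay Adjustment: +740 days → 18 July 2017.
  Clinical Review Extension: 1890 days claimed exceeds the 1012-day cap, so +1012 days → 25 April 2020.
Terminal disclaimer: CV-942631 expires on the earlier of 27 September 2019 and 25 April 2020.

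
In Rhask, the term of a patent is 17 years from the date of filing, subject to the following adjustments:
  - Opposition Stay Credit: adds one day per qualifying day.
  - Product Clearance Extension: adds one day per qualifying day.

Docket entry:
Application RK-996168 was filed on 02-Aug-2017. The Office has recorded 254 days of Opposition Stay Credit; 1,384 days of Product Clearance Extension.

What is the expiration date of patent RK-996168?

Base term: filing date + 17 years → 2 August 2034.
Opposition Stay Credit: +254 days → 13 April 2035.
Product Clearance Extension: +1384 days → 26 January 2039.

January 26, 2039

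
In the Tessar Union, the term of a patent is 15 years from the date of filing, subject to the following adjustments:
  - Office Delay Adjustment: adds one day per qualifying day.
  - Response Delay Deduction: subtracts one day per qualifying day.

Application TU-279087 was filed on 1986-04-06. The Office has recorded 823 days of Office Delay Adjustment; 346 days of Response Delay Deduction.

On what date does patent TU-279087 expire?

July 27, 2002

Base term: filing date + 15 years → 6 April 2001.
Office Delay Adjustment: +823 days → 8 July 2003.
Response Delay Deduction: −346 days → 27 July 2002.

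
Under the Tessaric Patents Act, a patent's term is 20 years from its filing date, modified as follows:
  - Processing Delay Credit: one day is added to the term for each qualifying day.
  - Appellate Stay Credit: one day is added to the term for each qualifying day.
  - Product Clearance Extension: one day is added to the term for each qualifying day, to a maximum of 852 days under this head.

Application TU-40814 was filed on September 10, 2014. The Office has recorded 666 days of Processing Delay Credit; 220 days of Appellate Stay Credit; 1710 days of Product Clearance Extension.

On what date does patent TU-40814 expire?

Base term: filing date + 20 years → 10 September 2034.
Processing Delay Credit: +666 days → 7 July 2036.
Appellate Stay Credit: +220 days → 12 February 2037.
Product Clearance Extension: 1710 days claimed exceeds the 852-day cap, so +852 days → 14 June 2039.

2039-06-14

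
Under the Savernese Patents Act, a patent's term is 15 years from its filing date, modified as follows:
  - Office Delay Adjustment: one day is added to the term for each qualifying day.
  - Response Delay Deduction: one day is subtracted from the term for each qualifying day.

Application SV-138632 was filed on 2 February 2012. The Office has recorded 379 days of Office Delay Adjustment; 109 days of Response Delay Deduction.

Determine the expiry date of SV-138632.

Base term: filing date + 15 years → 2 February 2027.
Office Delay Adjustment: +379 days → 16 February 2028.
Response Delay Deduction: −109 days → 30 October 2027.

October 30, 2027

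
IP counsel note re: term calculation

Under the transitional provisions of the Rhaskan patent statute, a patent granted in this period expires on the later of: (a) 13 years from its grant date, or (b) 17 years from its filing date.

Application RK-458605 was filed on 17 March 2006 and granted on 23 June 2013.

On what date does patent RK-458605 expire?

(a) grant + 13 years → 23 June 2026.
(b) filing + 17 years → 17 March 2023.
Later of the two: 23 June 2026.

2026-06-23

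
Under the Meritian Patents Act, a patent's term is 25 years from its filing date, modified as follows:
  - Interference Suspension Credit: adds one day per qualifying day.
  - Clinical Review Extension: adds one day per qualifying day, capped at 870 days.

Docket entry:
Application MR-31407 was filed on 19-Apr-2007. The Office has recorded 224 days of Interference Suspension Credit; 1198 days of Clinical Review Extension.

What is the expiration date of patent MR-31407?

Base term: filing date + 25 years → 19 April 2032.
Interference Suspension Credit: +224 days → 29 November 2032.
Clinical Review Extension: 1198 days claimed exceeds the 870-day cap, so +870 days → 18 April 2035.

April 18, 2035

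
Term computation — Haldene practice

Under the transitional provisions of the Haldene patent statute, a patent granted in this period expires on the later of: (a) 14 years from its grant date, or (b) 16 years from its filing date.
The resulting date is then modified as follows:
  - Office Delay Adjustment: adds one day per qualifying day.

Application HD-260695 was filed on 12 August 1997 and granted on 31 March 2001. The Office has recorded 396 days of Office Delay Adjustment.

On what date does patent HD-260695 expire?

(a) grant + 14 years → 31 March 2015.
(b) filing + 16 years → 12 August 2013.
Later of the two: 31 March 2015.
Office Delay Adjustment: +396 days → 30 April 2016.

2016-04-30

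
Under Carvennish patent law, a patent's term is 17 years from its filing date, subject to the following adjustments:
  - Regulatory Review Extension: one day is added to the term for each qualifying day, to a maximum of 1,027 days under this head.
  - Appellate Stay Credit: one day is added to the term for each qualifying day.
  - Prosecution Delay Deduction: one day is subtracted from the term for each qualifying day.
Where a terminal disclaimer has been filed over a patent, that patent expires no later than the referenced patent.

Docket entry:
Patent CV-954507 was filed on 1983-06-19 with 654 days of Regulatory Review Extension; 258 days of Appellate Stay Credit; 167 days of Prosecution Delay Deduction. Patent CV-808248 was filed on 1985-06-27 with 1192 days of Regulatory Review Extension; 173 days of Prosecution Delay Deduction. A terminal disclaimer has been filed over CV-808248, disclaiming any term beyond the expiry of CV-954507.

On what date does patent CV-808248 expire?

July 4, 2002

Natural term of CV-808248:
  Base: filing + 17 years → 27 June 2002.
  Regulatory Review Extension: 1192 days claimed exceeds the 1027-day cap, so +1027 days → 19 April 2005.
  Prosecution Delay Deduction: −173 days → 28 October 2004.
Expiry of referenced patent CV-954507:
  Base: filing + 17 years → 19 June 2000.
  Regulatory Review Extension: 654 days (within the 1027-day cap) → +654 days → 4 April 2002.
  Appellate Stay Credit: +258 days → 18 December 2002.
  Prosecution Delay Deduction: −167 days → 4 July 2002.
Terminal disclaimer: CV-808248 expires on the earlier of 28 October 2004 and 4 July 2002.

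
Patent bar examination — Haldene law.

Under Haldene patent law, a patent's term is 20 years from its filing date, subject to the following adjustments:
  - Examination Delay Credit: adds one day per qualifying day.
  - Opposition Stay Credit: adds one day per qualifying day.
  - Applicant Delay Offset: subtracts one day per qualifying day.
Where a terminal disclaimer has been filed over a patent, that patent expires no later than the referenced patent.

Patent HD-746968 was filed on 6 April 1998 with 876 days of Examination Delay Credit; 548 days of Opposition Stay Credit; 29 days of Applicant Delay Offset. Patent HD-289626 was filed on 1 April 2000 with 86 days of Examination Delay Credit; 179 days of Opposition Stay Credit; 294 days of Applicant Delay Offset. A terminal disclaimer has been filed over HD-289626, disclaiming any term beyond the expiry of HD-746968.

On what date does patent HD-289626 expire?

2020-03-03

Natural term of HD-289626:
  Base: filing + 20 years → 1 April 2020.
  Examination Delay Credit: +86 days → 26 June 2020.
  Opposition Stay Credit: +179 days → 22 December 2020.
  Applicant Delay Offset: −294 days → 3 March 2020.
Expiry of referenced patent HD-746968:
  Base: filing + 20 years → 6 April 2018.
  Examination Delay Credit: +876 days → 29 August 2020.
  Opposition Stay Credit: +548 days → 28 February 2022.
  Applicant Delay Offset: −29 days → 30 January 2022.
Terminal disclaimer: HD-289626 expires on the earlier of 3 March 2020 and 30 January 2022.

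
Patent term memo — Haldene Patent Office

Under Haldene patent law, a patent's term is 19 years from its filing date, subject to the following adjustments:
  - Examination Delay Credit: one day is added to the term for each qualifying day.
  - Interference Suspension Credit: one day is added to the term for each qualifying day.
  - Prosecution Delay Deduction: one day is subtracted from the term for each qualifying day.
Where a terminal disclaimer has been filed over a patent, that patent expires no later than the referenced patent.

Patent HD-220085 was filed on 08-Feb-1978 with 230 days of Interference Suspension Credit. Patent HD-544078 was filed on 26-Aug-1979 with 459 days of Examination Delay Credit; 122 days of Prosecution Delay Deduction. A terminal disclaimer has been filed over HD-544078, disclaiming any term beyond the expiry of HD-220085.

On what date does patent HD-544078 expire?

Natural term of HD-544078:
  Base: filing + 19 years → 26 August 1998.
  Examination Delay Credit: +459 days → 28 November 1999.
  Prosecution Delay Deduction: −122 days → 29 July 1999.
Expiry of referenced patent HD-220085:
  Base: filing + 19 years → 8 February 1997.
  Interference Suspension Credit: +230 days → 26 September 1997.
Terminal disclaimer: HD-544078 expires on the earlier of 29 July 1999 and 26 September 1997.

1997-09-26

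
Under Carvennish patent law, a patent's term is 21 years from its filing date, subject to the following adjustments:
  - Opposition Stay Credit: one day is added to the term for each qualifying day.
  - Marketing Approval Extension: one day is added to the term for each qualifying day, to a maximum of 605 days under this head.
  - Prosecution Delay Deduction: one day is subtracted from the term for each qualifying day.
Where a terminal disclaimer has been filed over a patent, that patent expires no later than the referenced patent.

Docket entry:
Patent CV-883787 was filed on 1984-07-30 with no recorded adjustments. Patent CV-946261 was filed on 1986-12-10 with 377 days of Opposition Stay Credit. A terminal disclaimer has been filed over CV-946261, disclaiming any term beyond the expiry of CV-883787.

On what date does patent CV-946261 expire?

Natural term of CV-946261:
  Base: filing + 21 years → 10 December 2007.
  Opposition Stay Credit: +377 days → 21 December 2008.
Expiry of referenced patent CV-883787:
  Base: filing + 21 years → 30 July 2005.
Terminal disclaimer: CV-946261 expires on the earlier of 21 December 2008 and 30 July 2005.

2005-07-30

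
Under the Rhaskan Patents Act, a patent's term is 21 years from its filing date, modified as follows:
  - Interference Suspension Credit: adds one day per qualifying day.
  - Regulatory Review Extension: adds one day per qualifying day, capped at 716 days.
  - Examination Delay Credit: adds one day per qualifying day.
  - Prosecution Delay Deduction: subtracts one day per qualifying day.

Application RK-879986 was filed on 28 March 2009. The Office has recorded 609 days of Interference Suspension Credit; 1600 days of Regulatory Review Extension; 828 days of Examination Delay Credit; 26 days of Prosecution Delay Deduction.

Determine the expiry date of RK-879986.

January 23, 2036

Base term: filing date + 21 years → 28 March 2030.
Interference Suspension Credit: +609 days → 27 November 2031.
Regulatory Review Extension: 1600 days claimed exceeds the 716-day cap, so +716 days → 12 November 2033.
Examination Delay Credit: +828 days → 18 February 2036.
Prosecution Delay Deduction: −26 days → 23 January 2036.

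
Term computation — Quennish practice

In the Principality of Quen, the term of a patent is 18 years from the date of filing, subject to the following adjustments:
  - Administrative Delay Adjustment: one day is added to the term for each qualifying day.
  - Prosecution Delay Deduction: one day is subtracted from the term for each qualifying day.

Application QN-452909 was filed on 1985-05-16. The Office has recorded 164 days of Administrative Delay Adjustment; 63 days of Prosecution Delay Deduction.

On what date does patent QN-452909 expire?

2003-08-25

Base term: filing date + 18 years → 16 May 2003.
Administrative Delay Adjustment: +164 days → 27 October 2003.
Prosecution Delay Deduction: −63 days → 25 August 2003.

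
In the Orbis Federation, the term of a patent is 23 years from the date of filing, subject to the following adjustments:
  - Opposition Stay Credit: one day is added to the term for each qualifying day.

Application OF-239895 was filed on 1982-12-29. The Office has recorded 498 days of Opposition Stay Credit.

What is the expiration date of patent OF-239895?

2007-05-11

Base term: filing date + 23 years → 29 December 2005.
Opposition Stay Credit: +498 days → 11 May 2007.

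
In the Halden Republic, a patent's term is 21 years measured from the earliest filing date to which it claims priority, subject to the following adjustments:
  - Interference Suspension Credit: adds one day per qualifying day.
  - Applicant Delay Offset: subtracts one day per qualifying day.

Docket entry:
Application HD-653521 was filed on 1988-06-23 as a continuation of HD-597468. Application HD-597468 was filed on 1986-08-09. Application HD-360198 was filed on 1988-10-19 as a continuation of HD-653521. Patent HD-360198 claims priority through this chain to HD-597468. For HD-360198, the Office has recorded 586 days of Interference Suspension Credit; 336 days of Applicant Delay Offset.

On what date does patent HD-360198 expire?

Earliest priority filing: 9 August 1986.
Base term: 9 August 1986 + 21 years → 9 August 2007.
Interference Suspension Credit: +586 days → 17 March 2009.
Applicant Delay Offset: −336 days → 15 April 2008.

2008-04-15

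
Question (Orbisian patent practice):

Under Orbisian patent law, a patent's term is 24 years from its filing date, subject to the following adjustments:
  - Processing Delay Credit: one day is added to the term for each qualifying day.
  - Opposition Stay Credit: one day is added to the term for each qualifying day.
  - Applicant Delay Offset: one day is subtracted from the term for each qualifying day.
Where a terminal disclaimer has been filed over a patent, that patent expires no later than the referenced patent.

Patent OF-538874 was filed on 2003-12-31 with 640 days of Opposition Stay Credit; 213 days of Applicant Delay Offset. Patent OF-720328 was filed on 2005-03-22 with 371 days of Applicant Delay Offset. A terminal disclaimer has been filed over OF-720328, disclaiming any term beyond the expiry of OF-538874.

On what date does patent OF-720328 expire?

March 16, 2028

Natural term of OF-720328:
  Base: filing + 24 years → 22 March 2029.
  Applicant Delay Offset: −371 days → 16 March 2028.
Expiry of referenced patent OF-538874:
  Base: filing + 24 years → 31 December 2027.
  Opposition Stay Credit: +640 days → 1 October 2029.
  Applicant Delay Offset: −213 days → 2 March 2029.
Terminal disclaimer: OF-720328 expires on the earlier of 16 March 2028 and 2 March 2029.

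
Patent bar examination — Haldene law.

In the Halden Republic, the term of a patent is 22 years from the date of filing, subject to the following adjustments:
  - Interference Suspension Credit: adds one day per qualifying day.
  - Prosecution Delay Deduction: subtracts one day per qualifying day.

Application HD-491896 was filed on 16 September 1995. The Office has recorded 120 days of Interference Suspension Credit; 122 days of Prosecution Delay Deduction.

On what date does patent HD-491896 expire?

Base term: filing date + 22 years → 16 September 2017.
Interference Suspension Credit: +120 days → 14 January 2018.
Prosecution Delay Deduction: −122 days → 14 September 2017.

2017-09-14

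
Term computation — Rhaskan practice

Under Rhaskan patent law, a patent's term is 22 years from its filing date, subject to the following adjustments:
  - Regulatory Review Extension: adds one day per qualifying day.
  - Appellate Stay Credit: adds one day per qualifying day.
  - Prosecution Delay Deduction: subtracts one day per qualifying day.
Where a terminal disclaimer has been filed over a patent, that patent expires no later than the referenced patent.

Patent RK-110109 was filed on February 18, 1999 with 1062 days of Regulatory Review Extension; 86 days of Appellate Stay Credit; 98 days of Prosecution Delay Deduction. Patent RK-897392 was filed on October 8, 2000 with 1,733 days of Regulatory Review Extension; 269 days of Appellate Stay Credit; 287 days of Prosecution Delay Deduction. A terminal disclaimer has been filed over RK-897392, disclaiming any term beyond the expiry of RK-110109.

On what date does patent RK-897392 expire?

2024-01-04

Natural term of RK-897392:
  Base: filing + 22 years → 8 October 2022.
  Regulatory Review Extension: +1733 days → 7 July 2027.
  Appellate Stay Credit: +269 days → 1 April 2028.
  Prosecution Delay Deduction: −287 days → 19 June 2027.
Expiry of referenced patent RK-110109:
  Base: filing + 22 years → 18 February 2021.
  Regulatory Review Extension: +1062 days → 16 January 2024.
  Appellate Stay Credit: +86 days → 11 April 2024.
  Prosecution Delay Deduction: −98 days → 4 January 2024.
Terminal disclaimer: RK-897392 expires on the earlier of 19 June 2027 and 4 January 2024.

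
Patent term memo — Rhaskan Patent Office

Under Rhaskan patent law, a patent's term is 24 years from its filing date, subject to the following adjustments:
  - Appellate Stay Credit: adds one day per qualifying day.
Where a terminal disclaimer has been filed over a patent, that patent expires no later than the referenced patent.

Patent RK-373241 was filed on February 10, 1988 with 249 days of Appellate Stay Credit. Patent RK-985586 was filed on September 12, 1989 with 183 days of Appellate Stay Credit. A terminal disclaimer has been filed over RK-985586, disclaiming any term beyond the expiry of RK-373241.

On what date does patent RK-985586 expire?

October 16, 2012

Natural term of RK-985586:
  Base: filing + 24 years → 12 September 2013.
  Appellate Stay Credit: +183 days → 14 March 2014.
Expiry of referenced patent RK-373241:
  Base: filing + 24 years → 10 February 2012.
  Appellate Stay Credit: +249 days → 16 October 2012.
Terminal disclaimer: RK-985586 expires on the earlier of 14 March 2014 and 16 October 2012.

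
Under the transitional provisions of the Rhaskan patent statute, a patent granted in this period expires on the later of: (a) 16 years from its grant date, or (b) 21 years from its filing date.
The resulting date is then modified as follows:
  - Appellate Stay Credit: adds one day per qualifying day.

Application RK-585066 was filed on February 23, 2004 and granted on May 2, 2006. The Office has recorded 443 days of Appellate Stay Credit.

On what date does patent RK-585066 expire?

(a) grant + 16 years → 2 May 2022.
(b) filing + 21 years → 23 February 2025.
Later of the two: 23 February 2025.
Appellate Stay Credit: +443 days → 12 May 2026.

2026-05-12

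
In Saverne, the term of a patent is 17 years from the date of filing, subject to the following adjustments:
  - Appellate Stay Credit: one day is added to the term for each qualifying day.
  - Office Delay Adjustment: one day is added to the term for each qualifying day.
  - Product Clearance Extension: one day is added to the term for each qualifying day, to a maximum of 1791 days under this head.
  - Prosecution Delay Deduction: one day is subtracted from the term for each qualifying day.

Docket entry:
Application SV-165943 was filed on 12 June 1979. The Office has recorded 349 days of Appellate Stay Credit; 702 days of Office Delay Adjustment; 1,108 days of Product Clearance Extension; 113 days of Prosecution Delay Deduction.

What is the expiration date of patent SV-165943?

Base term: filing date + 17 years → 12 June 1996.
Appellate Stay Credit: +349 days → 27 May 1997.
Office Delay Adjustment: +702 days → 29 April 1999.
Product Clearance Extension: 1108 days (within the 1791-day cap) → +1108 days → 11 May 2002.
Prosecution Delay Deduction: −113 days → 18 January 2002.

January 18, 2002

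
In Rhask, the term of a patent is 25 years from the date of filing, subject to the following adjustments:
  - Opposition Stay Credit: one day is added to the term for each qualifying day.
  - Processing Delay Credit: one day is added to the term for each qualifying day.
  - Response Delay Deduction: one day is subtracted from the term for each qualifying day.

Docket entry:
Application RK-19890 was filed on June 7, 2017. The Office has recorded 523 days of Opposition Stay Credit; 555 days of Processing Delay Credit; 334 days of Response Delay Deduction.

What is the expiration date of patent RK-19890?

2044-06-20

Base term: filing date + 25 years → 7 June 2042.
Opposition Stay Credit: +523 days → 12 November 2043.
Processing Delay Credit: +555 days → 20 May 2045.
Response Delay Deduction: −334 days → 20 June 2044.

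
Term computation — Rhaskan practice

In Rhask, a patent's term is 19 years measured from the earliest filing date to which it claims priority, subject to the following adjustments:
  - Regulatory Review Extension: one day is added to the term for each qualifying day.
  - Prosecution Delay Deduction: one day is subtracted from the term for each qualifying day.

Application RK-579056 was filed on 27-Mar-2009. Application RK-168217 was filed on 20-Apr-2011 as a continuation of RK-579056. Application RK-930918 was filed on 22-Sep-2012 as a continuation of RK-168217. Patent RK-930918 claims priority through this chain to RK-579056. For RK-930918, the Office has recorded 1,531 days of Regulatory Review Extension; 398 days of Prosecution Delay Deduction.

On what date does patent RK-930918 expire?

May 4, 2031

Earliest priority filing: 27 March 2009.
Base term: 27 March 2009 + 19 years → 27 March 2028.
Regulatory Review Extension: +1531 days → 5 June 2032.
Prosecution Delay Deduction: −398 days → 4 May 2031.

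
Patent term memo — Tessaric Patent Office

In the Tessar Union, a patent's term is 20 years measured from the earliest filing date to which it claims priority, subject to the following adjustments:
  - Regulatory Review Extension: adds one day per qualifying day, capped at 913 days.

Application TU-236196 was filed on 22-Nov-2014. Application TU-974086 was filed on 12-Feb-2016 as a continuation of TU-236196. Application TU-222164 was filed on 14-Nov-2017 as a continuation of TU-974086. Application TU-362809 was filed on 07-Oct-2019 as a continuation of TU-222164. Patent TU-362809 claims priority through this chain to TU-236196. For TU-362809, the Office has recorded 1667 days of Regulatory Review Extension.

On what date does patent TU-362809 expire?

2037-05-23

Earliest priority filing: 22 November 2014.
Base term: 22 November 2014 + 20 years → 22 November 2034.
Regulatory Review Extension: 1667 days claimed exceeds the 913-day cap, so +913 days → 23 May 2037.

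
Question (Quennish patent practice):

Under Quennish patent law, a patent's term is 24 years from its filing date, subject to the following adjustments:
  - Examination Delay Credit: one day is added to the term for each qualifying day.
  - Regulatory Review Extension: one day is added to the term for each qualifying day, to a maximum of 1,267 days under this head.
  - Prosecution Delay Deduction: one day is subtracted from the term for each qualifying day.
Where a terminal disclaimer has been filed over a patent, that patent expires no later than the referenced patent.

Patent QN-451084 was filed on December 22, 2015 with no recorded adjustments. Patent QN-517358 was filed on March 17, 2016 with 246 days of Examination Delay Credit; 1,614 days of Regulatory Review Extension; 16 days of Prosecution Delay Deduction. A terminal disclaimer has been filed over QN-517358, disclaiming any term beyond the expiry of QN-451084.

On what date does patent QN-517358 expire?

2039-12-22

Natural term of QN-517358:
  Base: filing + 24 years → 17 March 2040.
  Examination Delay Credit: +246 days → 18 November 2040.
  Regulatory Review Extension: 1614 days claimed exceeds the 1267-day cap, so +1267 days → 8 May 2044.
  Prosecution Delay Deduction: −16 days → 22 April 2044.
Expiry of referenced patent QN-451084:
  Base: filing + 24 years → 22 December 2039.
Terminal disclaimer: QN-517358 expires on the earlier of 22 April 2044 and 22 December 2039.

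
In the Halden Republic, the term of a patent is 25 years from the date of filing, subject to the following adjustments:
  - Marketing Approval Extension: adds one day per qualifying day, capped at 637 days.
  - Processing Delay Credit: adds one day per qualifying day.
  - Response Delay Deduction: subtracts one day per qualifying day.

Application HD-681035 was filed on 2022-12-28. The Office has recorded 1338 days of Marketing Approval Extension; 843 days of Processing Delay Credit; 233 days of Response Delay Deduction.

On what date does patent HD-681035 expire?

May 28, 2051

Base term: filing date + 25 years → 28 December 2047.
Marketing Approval Extension: 1338 days claimed exceeds the 637-day cap, so +637 days → 25 September 2049.
Processing Delay Credit: +843 days → 16 January 2052.
Response Delay Deduction: −233 days → 28 May 2051.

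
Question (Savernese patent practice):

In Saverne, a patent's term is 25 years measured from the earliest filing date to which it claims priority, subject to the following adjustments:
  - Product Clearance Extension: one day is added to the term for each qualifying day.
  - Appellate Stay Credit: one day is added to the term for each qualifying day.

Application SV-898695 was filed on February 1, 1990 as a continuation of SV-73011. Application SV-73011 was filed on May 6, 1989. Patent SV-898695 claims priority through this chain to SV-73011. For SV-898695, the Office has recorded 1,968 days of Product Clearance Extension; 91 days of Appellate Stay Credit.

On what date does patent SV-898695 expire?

December 25, 2019

Earliest priority filing: 6 May 1989.
Base term: 6 May 1989 + 25 years → 6 May 2014.
Product Clearance Extension: +1968 days → 25 September 2019.
Appellate Stay Credit: +91 days → 25 December 2019.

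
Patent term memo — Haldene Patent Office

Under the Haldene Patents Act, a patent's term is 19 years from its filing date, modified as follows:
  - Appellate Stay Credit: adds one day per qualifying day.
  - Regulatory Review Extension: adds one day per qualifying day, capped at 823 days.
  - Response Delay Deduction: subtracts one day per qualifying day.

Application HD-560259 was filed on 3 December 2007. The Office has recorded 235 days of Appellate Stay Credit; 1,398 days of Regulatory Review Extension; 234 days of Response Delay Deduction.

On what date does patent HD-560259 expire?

March 6, 2029

Base term: filing date + 19 years → 3 December 2026.
Appellate Stay Credit: +235 days → 26 July 2027.
Regulatory Review Extension: 1398 days claimed exceeds the 823-day cap, so +823 days → 26 October 2029.
Response Delay Deduction: −234 days → 6 March 2029.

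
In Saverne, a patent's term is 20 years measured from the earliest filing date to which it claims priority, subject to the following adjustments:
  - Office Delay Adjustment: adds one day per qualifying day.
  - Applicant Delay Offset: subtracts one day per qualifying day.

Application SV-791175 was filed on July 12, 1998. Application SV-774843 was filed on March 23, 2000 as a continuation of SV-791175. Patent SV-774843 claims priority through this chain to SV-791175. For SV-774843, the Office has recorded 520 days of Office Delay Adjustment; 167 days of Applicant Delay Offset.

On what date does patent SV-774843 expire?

Earliest priority filing: 12 July 1998.
Base term: 12 July 1998 + 20 years → 12 July 2018.
Office Delay Adjustment: +520 days → 14 December 2019.
Applicant Delay Offset: −167 days → 30 June 2019.

June 30, 2019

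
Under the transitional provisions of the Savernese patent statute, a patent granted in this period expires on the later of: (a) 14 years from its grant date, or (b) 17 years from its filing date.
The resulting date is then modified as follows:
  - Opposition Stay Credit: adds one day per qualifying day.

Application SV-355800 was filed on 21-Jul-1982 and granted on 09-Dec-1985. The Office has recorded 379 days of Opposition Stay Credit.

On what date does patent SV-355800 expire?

(a) grant + 14 years → 9 December 1999.
(b) filing + 17 years → 21 July 1999.
Later of the two: 9 December 1999.
Opposition Stay Credit: +379 days → 22 December 2000.

December 22, 2000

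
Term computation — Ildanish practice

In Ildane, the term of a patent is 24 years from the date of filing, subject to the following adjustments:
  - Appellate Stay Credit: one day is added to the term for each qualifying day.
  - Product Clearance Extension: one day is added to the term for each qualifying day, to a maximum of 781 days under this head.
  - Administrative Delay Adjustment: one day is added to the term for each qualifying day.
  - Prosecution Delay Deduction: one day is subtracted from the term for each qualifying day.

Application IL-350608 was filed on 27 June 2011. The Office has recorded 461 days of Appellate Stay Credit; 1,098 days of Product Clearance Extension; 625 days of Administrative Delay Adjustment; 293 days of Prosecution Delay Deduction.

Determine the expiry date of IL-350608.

Base term: filing date + 24 years → 27 June 2035.
Appellate Stay Credit: +461 days → 30 September 2036.
Product Clearance Extension: 1098 days claimed exceeds the 781-day cap, so +781 days → 20 November 2038.
Administrative Delay Adjustment: +625 days → 6 August 2040.
Prosecution Delay Deduction: −293 days → 18 October 2039.

2039-10-18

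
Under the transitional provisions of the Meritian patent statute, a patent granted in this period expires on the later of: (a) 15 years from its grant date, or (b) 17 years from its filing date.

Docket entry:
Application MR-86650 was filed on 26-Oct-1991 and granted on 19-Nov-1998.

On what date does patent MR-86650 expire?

(a) grant + 15 years → 19 November 2013.
(b) filing + 17 years → 26 October 2008.
Later of the two: 19 November 2013.

2013-11-19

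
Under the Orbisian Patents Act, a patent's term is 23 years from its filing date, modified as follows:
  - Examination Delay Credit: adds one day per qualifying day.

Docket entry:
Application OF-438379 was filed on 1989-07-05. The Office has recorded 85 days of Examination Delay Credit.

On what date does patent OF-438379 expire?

September 28, 2012

Base term: filing date + 23 years → 5 July 2012.
Examination Delay Credit: +85 days → 28 September 2012.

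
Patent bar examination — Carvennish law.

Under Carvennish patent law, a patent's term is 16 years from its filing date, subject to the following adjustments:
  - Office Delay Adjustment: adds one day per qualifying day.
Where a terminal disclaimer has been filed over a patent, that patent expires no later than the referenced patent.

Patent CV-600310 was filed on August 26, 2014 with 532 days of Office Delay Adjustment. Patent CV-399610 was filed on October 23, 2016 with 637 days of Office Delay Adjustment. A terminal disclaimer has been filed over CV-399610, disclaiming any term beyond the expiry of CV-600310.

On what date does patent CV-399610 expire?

2032-02-09

Natural term of CV-399610:
  Base: filing + 16 years → 23 October 2032.
  Office Delay Adjustment: +637 days → 22 July 2034.
Expiry of referenced patent CV-600310:
  Base: filing + 16 years → 26 August 2030.
  Office Delay Adjustment: +532 days → 9 February 2032.
Terminal disclaimer: CV-399610 expires on the earlier of 22 July 2034 and 9 February 2032.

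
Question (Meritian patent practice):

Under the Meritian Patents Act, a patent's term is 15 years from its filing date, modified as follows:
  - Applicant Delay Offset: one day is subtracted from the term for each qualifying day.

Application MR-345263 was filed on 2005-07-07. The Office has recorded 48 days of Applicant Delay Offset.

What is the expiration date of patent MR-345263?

Base term: filing date + 15 years → 7 July 2020.
Applicant Delay Offset: −48 days → 20 May 2020.

2020-05-20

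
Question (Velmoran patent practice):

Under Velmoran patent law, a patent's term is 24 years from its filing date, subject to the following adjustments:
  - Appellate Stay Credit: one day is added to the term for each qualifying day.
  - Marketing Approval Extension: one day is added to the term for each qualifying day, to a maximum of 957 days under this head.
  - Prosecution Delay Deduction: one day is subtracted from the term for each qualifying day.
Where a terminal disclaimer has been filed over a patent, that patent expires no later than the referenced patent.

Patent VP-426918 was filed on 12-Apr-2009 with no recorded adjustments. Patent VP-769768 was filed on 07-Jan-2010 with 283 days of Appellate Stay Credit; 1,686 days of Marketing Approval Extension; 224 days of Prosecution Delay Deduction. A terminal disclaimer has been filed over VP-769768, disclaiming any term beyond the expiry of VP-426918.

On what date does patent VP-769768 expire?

April 12, 2033

Natural term of VP-769768:
  Base: filing + 24 years → 7 January 2034.
  Appellate Stay Credit: +283 days → 17 October 2034.
  Marketing Approval Extension: 1686 days claimed exceeds the 957-day cap, so +957 days → 31 May 2037.
  Prosecution Delay Deduction: −224 days → 19 October 2036.
Expiry of referenced patent VP-426918:
  Base: filing + 24 years → 12 April 2033.
Terminal disclaimer: VP-769768 expires on the earlier of 19 October 2036 and 12 April 2033.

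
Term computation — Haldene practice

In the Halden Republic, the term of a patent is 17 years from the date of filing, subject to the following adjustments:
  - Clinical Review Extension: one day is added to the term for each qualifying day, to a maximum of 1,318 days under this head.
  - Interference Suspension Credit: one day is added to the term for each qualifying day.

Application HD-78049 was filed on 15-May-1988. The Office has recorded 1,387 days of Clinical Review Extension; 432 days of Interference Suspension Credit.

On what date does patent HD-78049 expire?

2010-02-28

Base term: filing date + 17 years → 15 May 2005.
Clinical Review Extension: 1387 days claimed exceeds the 1318-day cap, so +1318 days → 23 December 2008.
Interference Suspension Credit: +432 days → 28 February 2010.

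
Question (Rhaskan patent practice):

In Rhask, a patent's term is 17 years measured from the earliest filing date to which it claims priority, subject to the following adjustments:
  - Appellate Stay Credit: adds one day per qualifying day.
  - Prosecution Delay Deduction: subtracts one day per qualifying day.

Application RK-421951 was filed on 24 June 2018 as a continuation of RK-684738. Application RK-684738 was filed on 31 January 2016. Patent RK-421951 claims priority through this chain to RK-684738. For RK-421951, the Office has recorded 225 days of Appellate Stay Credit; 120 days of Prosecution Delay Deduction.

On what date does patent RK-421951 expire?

May 16, 2033

Earliest priority filing: 31 January 2016.
Base term: 31 January 2016 + 17 years → 31 January 2033.
Appellate Stay Credit: +225 days → 13 September 2033.
Prosecution Delay Deduction: −120 days → 16 May 2033.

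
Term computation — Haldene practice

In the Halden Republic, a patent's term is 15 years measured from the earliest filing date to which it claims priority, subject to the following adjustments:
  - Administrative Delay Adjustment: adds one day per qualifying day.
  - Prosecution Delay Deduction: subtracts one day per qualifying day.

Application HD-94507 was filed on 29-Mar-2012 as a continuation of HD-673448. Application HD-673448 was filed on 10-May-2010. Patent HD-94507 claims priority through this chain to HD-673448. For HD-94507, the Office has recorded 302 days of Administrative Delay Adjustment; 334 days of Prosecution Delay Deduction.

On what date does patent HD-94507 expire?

April 8, 2025

Earliest priority filing: 10 May 2010.
Base term: 10 May 2010 + 15 years → 10 May 2025.
Administrative Delay Adjustment: +302 days → 8 March 2026.
Prosecution Delay Deduction: −334 days → 8 April 2025.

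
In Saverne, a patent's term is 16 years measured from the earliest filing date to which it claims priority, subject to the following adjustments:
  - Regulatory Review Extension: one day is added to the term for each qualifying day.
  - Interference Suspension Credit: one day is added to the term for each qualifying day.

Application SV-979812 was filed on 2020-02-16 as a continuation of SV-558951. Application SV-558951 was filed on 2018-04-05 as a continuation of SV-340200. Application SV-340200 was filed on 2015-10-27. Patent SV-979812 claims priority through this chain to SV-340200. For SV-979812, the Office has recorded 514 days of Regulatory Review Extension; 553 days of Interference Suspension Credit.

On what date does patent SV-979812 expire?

Earliest priority filing: 27 October 2015.
Base term: 27 October 2015 + 16 years → 27 October 2031.
Regulatory Review Extension: +514 days → 24 March 2033.
Interference Suspension Credit: +553 days → 28 September 2034.

2034-09-28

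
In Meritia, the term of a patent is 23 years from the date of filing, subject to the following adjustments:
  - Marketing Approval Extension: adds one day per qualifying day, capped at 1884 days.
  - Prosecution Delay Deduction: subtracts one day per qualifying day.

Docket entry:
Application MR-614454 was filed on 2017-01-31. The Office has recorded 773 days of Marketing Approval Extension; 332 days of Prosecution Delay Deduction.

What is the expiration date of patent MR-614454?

2041-04-16

Base term: filing date + 23 years → 31 January 2040.
Marketing Approval Extension: 773 days (within the 1884-day cap) → +773 days → 14 March 2042.
Prosecution Delay Deduction: −332 days → 16 April 2041.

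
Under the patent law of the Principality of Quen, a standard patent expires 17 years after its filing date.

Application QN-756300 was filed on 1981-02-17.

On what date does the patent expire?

Filing date + 17 years → 17 February 1998.

February 17, 1998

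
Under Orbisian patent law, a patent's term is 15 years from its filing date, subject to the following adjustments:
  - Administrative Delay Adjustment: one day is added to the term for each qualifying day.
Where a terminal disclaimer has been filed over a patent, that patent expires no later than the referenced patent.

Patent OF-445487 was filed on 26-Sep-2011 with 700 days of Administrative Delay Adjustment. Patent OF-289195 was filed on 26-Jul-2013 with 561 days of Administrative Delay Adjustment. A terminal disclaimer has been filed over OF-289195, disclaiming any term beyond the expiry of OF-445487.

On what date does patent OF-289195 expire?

August 26, 2028

Natural term of OF-289195:
  Base: filing + 15 years → 26 July 2028.
  Administrative Delay Adjustment: +561 days → 7 February 2030.
Expiry of referenced patent OF-445487:
  Base: filing + 15 years → 26 September 2026.
  Administrative Delay Adjustment: +700 days → 26 August 2028.
Terminal disclaimer: OF-289195 expires on the earlier of 7 February 2030 and 26 August 2028.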